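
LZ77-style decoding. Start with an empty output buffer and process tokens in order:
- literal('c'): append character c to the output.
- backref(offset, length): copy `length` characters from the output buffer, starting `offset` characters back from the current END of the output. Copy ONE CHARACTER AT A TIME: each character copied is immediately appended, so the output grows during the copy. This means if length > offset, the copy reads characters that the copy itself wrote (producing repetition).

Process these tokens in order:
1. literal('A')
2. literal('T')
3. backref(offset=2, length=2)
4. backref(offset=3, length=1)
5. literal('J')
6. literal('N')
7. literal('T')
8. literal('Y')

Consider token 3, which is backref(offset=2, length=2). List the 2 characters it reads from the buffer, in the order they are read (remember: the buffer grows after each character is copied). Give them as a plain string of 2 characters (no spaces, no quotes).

Answer: AT

Derivation:
Token 1: literal('A'). Output: "A"
Token 2: literal('T'). Output: "AT"
Token 3: backref(off=2, len=2). Buffer before: "AT" (len 2)
  byte 1: read out[0]='A', append. Buffer now: "ATA"
  byte 2: read out[1]='T', append. Buffer now: "ATAT"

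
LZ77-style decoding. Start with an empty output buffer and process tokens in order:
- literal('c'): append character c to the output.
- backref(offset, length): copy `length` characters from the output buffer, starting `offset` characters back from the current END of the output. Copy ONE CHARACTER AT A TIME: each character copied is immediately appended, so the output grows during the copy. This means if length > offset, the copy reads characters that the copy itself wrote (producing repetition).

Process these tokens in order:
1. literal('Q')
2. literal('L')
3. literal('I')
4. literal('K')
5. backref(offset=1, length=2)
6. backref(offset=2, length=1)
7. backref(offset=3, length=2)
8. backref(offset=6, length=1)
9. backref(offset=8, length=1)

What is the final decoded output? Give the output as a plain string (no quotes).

Token 1: literal('Q'). Output: "Q"
Token 2: literal('L'). Output: "QL"
Token 3: literal('I'). Output: "QLI"
Token 4: literal('K'). Output: "QLIK"
Token 5: backref(off=1, len=2) (overlapping!). Copied 'KK' from pos 3. Output: "QLIKKK"
Token 6: backref(off=2, len=1). Copied 'K' from pos 4. Output: "QLIKKKK"
Token 7: backref(off=3, len=2). Copied 'KK' from pos 4. Output: "QLIKKKKKK"
Token 8: backref(off=6, len=1). Copied 'K' from pos 3. Output: "QLIKKKKKKK"
Token 9: backref(off=8, len=1). Copied 'I' from pos 2. Output: "QLIKKKKKKKI"

Answer: QLIKKKKKKKI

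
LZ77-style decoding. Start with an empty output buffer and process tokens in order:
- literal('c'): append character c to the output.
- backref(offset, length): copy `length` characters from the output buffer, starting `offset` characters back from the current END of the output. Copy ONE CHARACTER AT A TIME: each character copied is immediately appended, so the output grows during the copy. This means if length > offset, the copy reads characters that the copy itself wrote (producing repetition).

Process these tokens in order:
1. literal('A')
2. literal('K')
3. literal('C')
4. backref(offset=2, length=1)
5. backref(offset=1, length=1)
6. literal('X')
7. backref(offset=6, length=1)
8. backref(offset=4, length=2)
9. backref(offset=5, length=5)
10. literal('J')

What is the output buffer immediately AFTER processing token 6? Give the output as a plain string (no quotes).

Answer: AKCKKX

Derivation:
Token 1: literal('A'). Output: "A"
Token 2: literal('K'). Output: "AK"
Token 3: literal('C'). Output: "AKC"
Token 4: backref(off=2, len=1). Copied 'K' from pos 1. Output: "AKCK"
Token 5: backref(off=1, len=1). Copied 'K' from pos 3. Output: "AKCKK"
Token 6: literal('X'). Output: "AKCKKX"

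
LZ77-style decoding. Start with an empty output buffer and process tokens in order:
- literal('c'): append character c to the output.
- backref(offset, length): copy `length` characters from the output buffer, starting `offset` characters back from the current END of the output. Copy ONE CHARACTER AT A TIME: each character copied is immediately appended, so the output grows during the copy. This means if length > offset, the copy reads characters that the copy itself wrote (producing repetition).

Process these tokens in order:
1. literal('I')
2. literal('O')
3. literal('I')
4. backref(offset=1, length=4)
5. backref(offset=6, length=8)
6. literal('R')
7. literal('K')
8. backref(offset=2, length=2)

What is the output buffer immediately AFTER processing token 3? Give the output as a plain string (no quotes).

Answer: IOI

Derivation:
Token 1: literal('I'). Output: "I"
Token 2: literal('O'). Output: "IO"
Token 3: literal('I'). Output: "IOI"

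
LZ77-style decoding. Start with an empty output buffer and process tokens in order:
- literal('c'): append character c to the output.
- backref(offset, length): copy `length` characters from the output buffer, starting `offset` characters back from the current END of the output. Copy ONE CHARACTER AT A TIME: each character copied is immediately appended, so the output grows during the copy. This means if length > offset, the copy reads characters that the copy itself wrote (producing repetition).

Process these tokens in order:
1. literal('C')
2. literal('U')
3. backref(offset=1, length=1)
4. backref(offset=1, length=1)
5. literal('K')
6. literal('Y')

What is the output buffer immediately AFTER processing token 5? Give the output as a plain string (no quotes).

Token 1: literal('C'). Output: "C"
Token 2: literal('U'). Output: "CU"
Token 3: backref(off=1, len=1). Copied 'U' from pos 1. Output: "CUU"
Token 4: backref(off=1, len=1). Copied 'U' from pos 2. Output: "CUUU"
Token 5: literal('K'). Output: "CUUUK"

Answer: CUUUK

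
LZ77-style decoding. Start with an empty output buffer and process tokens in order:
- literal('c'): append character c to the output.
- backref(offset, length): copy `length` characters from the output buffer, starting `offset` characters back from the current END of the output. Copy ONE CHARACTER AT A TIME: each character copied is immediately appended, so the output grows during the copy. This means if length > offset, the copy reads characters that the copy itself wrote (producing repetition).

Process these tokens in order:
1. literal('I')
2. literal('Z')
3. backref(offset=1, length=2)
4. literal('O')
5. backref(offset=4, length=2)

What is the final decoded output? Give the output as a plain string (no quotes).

Answer: IZZZOZZ

Derivation:
Token 1: literal('I'). Output: "I"
Token 2: literal('Z'). Output: "IZ"
Token 3: backref(off=1, len=2) (overlapping!). Copied 'ZZ' from pos 1. Output: "IZZZ"
Token 4: literal('O'). Output: "IZZZO"
Token 5: backref(off=4, len=2). Copied 'ZZ' from pos 1. Output: "IZZZOZZ"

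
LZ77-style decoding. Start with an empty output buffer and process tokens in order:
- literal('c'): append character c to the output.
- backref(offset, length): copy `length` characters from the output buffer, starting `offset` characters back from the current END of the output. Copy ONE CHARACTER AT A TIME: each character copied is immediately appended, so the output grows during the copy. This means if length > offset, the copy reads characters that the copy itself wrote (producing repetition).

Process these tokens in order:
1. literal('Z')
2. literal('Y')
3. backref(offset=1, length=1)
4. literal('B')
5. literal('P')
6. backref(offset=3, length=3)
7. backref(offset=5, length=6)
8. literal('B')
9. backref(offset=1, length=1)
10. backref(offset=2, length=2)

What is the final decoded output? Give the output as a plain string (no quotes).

Token 1: literal('Z'). Output: "Z"
Token 2: literal('Y'). Output: "ZY"
Token 3: backref(off=1, len=1). Copied 'Y' from pos 1. Output: "ZYY"
Token 4: literal('B'). Output: "ZYYB"
Token 5: literal('P'). Output: "ZYYBP"
Token 6: backref(off=3, len=3). Copied 'YBP' from pos 2. Output: "ZYYBPYBP"
Token 7: backref(off=5, len=6) (overlapping!). Copied 'BPYBPB' from pos 3. Output: "ZYYBPYBPBPYBPB"
Token 8: literal('B'). Output: "ZYYBPYBPBPYBPBB"
Token 9: backref(off=1, len=1). Copied 'B' from pos 14. Output: "ZYYBPYBPBPYBPBBB"
Token 10: backref(off=2, len=2). Copied 'BB' from pos 14. Output: "ZYYBPYBPBPYBPBBBBB"

Answer: ZYYBPYBPBPYBPBBBBB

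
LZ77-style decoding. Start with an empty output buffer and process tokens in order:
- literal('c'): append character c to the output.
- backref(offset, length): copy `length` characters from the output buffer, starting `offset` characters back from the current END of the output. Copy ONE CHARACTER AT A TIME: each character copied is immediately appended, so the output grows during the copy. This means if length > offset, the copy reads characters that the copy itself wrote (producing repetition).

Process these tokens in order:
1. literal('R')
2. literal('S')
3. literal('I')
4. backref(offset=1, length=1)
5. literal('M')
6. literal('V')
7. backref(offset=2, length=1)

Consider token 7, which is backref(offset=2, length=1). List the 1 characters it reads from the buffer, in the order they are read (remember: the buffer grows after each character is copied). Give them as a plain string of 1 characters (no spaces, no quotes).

Token 1: literal('R'). Output: "R"
Token 2: literal('S'). Output: "RS"
Token 3: literal('I'). Output: "RSI"
Token 4: backref(off=1, len=1). Copied 'I' from pos 2. Output: "RSII"
Token 5: literal('M'). Output: "RSIIM"
Token 6: literal('V'). Output: "RSIIMV"
Token 7: backref(off=2, len=1). Buffer before: "RSIIMV" (len 6)
  byte 1: read out[4]='M', append. Buffer now: "RSIIMVM"

Answer: M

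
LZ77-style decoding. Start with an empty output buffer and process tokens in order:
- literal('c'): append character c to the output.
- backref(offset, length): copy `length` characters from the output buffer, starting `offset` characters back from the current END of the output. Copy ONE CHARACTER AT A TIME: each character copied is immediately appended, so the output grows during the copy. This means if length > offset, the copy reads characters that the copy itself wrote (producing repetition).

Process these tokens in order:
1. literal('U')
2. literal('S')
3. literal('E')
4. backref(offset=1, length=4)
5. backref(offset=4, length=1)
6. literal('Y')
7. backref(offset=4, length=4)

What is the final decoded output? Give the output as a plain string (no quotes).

Token 1: literal('U'). Output: "U"
Token 2: literal('S'). Output: "US"
Token 3: literal('E'). Output: "USE"
Token 4: backref(off=1, len=4) (overlapping!). Copied 'EEEE' from pos 2. Output: "USEEEEE"
Token 5: backref(off=4, len=1). Copied 'E' from pos 3. Output: "USEEEEEE"
Token 6: literal('Y'). Output: "USEEEEEEY"
Token 7: backref(off=4, len=4). Copied 'EEEY' from pos 5. Output: "USEEEEEEYEEEY"

Answer: USEEEEEEYEEEY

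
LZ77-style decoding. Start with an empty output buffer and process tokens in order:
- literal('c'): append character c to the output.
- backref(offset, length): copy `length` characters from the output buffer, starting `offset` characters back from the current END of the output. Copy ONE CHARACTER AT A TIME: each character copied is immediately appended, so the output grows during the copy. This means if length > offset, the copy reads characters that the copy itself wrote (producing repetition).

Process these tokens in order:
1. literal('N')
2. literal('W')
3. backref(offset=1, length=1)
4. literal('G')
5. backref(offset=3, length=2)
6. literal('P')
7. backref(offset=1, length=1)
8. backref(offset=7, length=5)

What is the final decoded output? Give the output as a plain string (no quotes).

Token 1: literal('N'). Output: "N"
Token 2: literal('W'). Output: "NW"
Token 3: backref(off=1, len=1). Copied 'W' from pos 1. Output: "NWW"
Token 4: literal('G'). Output: "NWWG"
Token 5: backref(off=3, len=2). Copied 'WW' from pos 1. Output: "NWWGWW"
Token 6: literal('P'). Output: "NWWGWWP"
Token 7: backref(off=1, len=1). Copied 'P' from pos 6. Output: "NWWGWWPP"
Token 8: backref(off=7, len=5). Copied 'WWGWW' from pos 1. Output: "NWWGWWPPWWGWW"

Answer: NWWGWWPPWWGWW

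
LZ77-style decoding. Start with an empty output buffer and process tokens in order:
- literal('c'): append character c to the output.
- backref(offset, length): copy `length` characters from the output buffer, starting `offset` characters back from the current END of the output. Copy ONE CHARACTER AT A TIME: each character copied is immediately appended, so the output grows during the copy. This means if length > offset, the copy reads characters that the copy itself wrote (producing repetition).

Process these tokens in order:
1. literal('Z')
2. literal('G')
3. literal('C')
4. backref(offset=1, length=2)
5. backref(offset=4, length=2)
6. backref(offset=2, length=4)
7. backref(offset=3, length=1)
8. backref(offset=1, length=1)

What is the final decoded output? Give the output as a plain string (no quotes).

Answer: ZGCCCGCGCGCCC

Derivation:
Token 1: literal('Z'). Output: "Z"
Token 2: literal('G'). Output: "ZG"
Token 3: literal('C'). Output: "ZGC"
Token 4: backref(off=1, len=2) (overlapping!). Copied 'CC' from pos 2. Output: "ZGCCC"
Token 5: backref(off=4, len=2). Copied 'GC' from pos 1. Output: "ZGCCCGC"
Token 6: backref(off=2, len=4) (overlapping!). Copied 'GCGC' from pos 5. Output: "ZGCCCGCGCGC"
Token 7: backref(off=3, len=1). Copied 'C' from pos 8. Output: "ZGCCCGCGCGCC"
Token 8: backref(off=1, len=1). Copied 'C' from pos 11. Output: "ZGCCCGCGCGCCC"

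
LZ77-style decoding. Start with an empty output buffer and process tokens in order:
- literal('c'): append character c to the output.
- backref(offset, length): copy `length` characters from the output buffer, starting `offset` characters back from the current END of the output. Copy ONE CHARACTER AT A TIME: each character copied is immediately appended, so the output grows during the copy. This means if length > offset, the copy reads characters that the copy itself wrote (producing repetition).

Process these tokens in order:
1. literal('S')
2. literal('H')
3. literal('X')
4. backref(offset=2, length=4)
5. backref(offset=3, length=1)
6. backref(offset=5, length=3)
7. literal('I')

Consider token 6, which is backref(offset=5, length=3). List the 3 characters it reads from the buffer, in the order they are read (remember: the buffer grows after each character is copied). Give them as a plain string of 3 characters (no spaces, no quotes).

Token 1: literal('S'). Output: "S"
Token 2: literal('H'). Output: "SH"
Token 3: literal('X'). Output: "SHX"
Token 4: backref(off=2, len=4) (overlapping!). Copied 'HXHX' from pos 1. Output: "SHXHXHX"
Token 5: backref(off=3, len=1). Copied 'X' from pos 4. Output: "SHXHXHXX"
Token 6: backref(off=5, len=3). Buffer before: "SHXHXHXX" (len 8)
  byte 1: read out[3]='H', append. Buffer now: "SHXHXHXXH"
  byte 2: read out[4]='X', append. Buffer now: "SHXHXHXXHX"
  byte 3: read out[5]='H', append. Buffer now: "SHXHXHXXHXH"

Answer: HXH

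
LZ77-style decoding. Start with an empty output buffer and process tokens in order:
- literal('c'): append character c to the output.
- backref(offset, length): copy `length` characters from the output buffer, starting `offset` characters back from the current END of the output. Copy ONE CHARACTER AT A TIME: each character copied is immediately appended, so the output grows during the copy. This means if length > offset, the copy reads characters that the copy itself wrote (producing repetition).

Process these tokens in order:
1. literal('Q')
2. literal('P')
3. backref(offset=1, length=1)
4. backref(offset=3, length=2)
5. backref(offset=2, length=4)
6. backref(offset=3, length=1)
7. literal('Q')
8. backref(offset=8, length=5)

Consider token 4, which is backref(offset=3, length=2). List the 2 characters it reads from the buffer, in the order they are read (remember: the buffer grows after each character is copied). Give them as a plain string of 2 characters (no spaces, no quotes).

Answer: QP

Derivation:
Token 1: literal('Q'). Output: "Q"
Token 2: literal('P'). Output: "QP"
Token 3: backref(off=1, len=1). Copied 'P' from pos 1. Output: "QPP"
Token 4: backref(off=3, len=2). Buffer before: "QPP" (len 3)
  byte 1: read out[0]='Q', append. Buffer now: "QPPQ"
  byte 2: read out[1]='P', append. Buffer now: "QPPQP"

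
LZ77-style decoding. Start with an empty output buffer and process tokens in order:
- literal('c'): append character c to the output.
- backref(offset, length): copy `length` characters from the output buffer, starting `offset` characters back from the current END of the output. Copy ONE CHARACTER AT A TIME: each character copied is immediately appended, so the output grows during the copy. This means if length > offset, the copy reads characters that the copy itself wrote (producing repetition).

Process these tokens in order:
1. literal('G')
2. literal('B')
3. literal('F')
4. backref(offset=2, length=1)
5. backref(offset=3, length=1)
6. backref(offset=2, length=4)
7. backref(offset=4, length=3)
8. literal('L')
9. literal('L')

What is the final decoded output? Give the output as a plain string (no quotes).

Answer: GBFBBBBBBBBBLL

Derivation:
Token 1: literal('G'). Output: "G"
Token 2: literal('B'). Output: "GB"
Token 3: literal('F'). Output: "GBF"
Token 4: backref(off=2, len=1). Copied 'B' from pos 1. Output: "GBFB"
Token 5: backref(off=3, len=1). Copied 'B' from pos 1. Output: "GBFBB"
Token 6: backref(off=2, len=4) (overlapping!). Copied 'BBBB' from pos 3. Output: "GBFBBBBBB"
Token 7: backref(off=4, len=3). Copied 'BBB' from pos 5. Output: "GBFBBBBBBBBB"
Token 8: literal('L'). Output: "GBFBBBBBBBBBL"
Token 9: literal('L'). Output: "GBFBBBBBBBBBLL"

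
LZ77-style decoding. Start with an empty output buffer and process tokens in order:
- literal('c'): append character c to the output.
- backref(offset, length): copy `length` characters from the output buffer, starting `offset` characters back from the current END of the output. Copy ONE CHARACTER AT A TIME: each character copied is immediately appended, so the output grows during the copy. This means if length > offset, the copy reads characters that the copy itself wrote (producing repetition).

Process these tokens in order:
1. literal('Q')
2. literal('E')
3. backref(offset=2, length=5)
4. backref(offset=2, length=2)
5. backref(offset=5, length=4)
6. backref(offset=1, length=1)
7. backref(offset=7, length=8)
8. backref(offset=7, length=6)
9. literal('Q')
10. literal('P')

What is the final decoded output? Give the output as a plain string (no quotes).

Token 1: literal('Q'). Output: "Q"
Token 2: literal('E'). Output: "QE"
Token 3: backref(off=2, len=5) (overlapping!). Copied 'QEQEQ' from pos 0. Output: "QEQEQEQ"
Token 4: backref(off=2, len=2). Copied 'EQ' from pos 5. Output: "QEQEQEQEQ"
Token 5: backref(off=5, len=4). Copied 'QEQE' from pos 4. Output: "QEQEQEQEQQEQE"
Token 6: backref(off=1, len=1). Copied 'E' from pos 12. Output: "QEQEQEQEQQEQEE"
Token 7: backref(off=7, len=8) (overlapping!). Copied 'EQQEQEEE' from pos 7. Output: "QEQEQEQEQQEQEEEQQEQEEE"
Token 8: backref(off=7, len=6). Copied 'QQEQEE' from pos 15. Output: "QEQEQEQEQQEQEEEQQEQEEEQQEQEE"
Token 9: literal('Q'). Output: "QEQEQEQEQQEQEEEQQEQEEEQQEQEEQ"
Token 10: literal('P'). Output: "QEQEQEQEQQEQEEEQQEQEEEQQEQEEQP"

Answer: QEQEQEQEQQEQEEEQQEQEEEQQEQEEQP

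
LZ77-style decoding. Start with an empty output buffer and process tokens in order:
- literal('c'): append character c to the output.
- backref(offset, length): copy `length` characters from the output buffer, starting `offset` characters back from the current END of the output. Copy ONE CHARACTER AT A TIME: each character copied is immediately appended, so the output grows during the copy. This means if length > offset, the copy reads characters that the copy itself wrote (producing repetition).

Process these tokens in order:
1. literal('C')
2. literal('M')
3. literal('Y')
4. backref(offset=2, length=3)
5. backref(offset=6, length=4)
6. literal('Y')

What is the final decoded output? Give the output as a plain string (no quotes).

Answer: CMYMYMCMYMY

Derivation:
Token 1: literal('C'). Output: "C"
Token 2: literal('M'). Output: "CM"
Token 3: literal('Y'). Output: "CMY"
Token 4: backref(off=2, len=3) (overlapping!). Copied 'MYM' from pos 1. Output: "CMYMYM"
Token 5: backref(off=6, len=4). Copied 'CMYM' from pos 0. Output: "CMYMYMCMYM"
Token 6: literal('Y'). Output: "CMYMYMCMYMY"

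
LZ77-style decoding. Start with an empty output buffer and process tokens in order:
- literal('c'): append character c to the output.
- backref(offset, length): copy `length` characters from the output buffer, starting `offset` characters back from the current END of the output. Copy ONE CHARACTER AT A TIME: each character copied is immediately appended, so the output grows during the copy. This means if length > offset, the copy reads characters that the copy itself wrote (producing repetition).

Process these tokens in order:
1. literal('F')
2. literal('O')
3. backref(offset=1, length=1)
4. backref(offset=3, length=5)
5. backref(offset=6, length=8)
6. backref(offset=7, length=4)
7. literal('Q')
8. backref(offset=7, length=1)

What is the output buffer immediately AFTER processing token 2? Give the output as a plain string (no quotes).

Answer: FO

Derivation:
Token 1: literal('F'). Output: "F"
Token 2: literal('O'). Output: "FO"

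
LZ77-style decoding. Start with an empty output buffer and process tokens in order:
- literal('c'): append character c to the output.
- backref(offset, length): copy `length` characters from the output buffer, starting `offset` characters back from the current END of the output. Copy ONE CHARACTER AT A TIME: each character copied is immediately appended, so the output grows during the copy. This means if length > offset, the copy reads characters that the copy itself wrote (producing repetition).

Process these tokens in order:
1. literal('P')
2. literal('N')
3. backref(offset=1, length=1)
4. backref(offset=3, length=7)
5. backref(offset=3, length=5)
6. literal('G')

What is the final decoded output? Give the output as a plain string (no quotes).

Answer: PNNPNNPNNPNNPNNG

Derivation:
Token 1: literal('P'). Output: "P"
Token 2: literal('N'). Output: "PN"
Token 3: backref(off=1, len=1). Copied 'N' from pos 1. Output: "PNN"
Token 4: backref(off=3, len=7) (overlapping!). Copied 'PNNPNNP' from pos 0. Output: "PNNPNNPNNP"
Token 5: backref(off=3, len=5) (overlapping!). Copied 'NNPNN' from pos 7. Output: "PNNPNNPNNPNNPNN"
Token 6: literal('G'). Output: "PNNPNNPNNPNNPNNG"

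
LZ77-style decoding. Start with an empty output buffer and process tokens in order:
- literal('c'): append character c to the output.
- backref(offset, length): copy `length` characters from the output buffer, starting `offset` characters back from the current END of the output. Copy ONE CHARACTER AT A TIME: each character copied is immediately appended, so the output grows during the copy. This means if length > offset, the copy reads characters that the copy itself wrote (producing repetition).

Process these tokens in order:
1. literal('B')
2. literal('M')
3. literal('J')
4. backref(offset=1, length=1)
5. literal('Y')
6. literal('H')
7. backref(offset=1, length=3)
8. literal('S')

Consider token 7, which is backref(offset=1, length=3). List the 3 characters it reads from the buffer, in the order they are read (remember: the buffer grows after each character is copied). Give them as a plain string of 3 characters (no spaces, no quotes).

Answer: HHH

Derivation:
Token 1: literal('B'). Output: "B"
Token 2: literal('M'). Output: "BM"
Token 3: literal('J'). Output: "BMJ"
Token 4: backref(off=1, len=1). Copied 'J' from pos 2. Output: "BMJJ"
Token 5: literal('Y'). Output: "BMJJY"
Token 6: literal('H'). Output: "BMJJYH"
Token 7: backref(off=1, len=3). Buffer before: "BMJJYH" (len 6)
  byte 1: read out[5]='H', append. Buffer now: "BMJJYHH"
  byte 2: read out[6]='H', append. Buffer now: "BMJJYHHH"
  byte 3: read out[7]='H', append. Buffer now: "BMJJYHHHH"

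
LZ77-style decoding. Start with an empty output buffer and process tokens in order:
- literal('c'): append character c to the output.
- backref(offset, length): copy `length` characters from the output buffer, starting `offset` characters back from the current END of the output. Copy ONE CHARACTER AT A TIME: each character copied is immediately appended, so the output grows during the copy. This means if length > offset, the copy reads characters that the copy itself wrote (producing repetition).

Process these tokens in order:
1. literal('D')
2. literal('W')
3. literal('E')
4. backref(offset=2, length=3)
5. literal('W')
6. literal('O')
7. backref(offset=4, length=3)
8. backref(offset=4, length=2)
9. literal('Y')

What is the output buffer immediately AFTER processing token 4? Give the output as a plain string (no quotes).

Token 1: literal('D'). Output: "D"
Token 2: literal('W'). Output: "DW"
Token 3: literal('E'). Output: "DWE"
Token 4: backref(off=2, len=3) (overlapping!). Copied 'WEW' from pos 1. Output: "DWEWEW"

Answer: DWEWEW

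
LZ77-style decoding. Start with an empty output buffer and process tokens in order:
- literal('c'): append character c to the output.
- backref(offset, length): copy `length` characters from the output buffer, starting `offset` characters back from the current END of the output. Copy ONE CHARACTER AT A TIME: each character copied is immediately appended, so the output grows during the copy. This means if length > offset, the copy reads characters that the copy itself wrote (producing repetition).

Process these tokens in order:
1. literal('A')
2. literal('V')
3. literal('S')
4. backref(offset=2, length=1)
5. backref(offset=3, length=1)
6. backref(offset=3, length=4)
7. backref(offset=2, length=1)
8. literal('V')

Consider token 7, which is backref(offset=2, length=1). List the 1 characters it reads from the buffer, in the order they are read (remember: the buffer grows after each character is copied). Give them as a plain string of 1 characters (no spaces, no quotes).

Answer: V

Derivation:
Token 1: literal('A'). Output: "A"
Token 2: literal('V'). Output: "AV"
Token 3: literal('S'). Output: "AVS"
Token 4: backref(off=2, len=1). Copied 'V' from pos 1. Output: "AVSV"
Token 5: backref(off=3, len=1). Copied 'V' from pos 1. Output: "AVSVV"
Token 6: backref(off=3, len=4) (overlapping!). Copied 'SVVS' from pos 2. Output: "AVSVVSVVS"
Token 7: backref(off=2, len=1). Buffer before: "AVSVVSVVS" (len 9)
  byte 1: read out[7]='V', append. Buffer now: "AVSVVSVVSV"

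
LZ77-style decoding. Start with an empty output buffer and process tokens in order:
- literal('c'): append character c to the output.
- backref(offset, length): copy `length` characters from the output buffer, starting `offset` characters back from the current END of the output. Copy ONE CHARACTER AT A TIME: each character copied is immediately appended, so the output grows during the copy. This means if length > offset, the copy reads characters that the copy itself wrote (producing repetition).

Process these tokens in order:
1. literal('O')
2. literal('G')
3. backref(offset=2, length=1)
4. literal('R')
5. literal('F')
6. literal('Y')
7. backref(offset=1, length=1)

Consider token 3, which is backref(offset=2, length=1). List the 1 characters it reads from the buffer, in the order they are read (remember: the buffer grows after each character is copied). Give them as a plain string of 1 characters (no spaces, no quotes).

Token 1: literal('O'). Output: "O"
Token 2: literal('G'). Output: "OG"
Token 3: backref(off=2, len=1). Buffer before: "OG" (len 2)
  byte 1: read out[0]='O', append. Buffer now: "OGO"

Answer: O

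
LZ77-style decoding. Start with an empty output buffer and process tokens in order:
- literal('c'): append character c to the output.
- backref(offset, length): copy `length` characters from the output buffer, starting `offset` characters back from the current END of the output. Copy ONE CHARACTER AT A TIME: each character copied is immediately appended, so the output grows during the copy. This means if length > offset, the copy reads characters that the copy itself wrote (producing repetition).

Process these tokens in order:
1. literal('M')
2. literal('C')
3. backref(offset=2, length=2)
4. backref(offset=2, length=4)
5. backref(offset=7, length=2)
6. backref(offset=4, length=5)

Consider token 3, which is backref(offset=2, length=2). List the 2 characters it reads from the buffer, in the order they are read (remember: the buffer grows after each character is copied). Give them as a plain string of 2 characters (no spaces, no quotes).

Token 1: literal('M'). Output: "M"
Token 2: literal('C'). Output: "MC"
Token 3: backref(off=2, len=2). Buffer before: "MC" (len 2)
  byte 1: read out[0]='M', append. Buffer now: "MCM"
  byte 2: read out[1]='C', append. Buffer now: "MCMC"

Answer: MC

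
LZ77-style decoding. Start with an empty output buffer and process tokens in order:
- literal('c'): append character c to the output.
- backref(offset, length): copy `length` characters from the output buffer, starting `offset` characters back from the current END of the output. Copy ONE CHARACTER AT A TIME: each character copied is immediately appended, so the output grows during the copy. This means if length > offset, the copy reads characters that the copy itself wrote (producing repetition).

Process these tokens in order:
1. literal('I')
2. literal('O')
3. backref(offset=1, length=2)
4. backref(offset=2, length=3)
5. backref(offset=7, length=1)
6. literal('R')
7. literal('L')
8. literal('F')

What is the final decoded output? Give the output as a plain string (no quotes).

Answer: IOOOOOOIRLF

Derivation:
Token 1: literal('I'). Output: "I"
Token 2: literal('O'). Output: "IO"
Token 3: backref(off=1, len=2) (overlapping!). Copied 'OO' from pos 1. Output: "IOOO"
Token 4: backref(off=2, len=3) (overlapping!). Copied 'OOO' from pos 2. Output: "IOOOOOO"
Token 5: backref(off=7, len=1). Copied 'I' from pos 0. Output: "IOOOOOOI"
Token 6: literal('R'). Output: "IOOOOOOIR"
Token 7: literal('L'). Output: "IOOOOOOIRL"
Token 8: literal('F'). Output: "IOOOOOOIRLF"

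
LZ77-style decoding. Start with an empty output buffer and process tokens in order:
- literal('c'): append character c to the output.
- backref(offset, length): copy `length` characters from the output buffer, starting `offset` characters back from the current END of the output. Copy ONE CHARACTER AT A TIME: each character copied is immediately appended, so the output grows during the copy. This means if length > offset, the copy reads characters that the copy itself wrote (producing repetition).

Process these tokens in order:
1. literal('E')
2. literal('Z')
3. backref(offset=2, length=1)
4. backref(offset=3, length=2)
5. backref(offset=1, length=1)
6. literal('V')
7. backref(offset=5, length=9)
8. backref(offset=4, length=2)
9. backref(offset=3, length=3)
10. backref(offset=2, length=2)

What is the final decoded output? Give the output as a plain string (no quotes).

Token 1: literal('E'). Output: "E"
Token 2: literal('Z'). Output: "EZ"
Token 3: backref(off=2, len=1). Copied 'E' from pos 0. Output: "EZE"
Token 4: backref(off=3, len=2). Copied 'EZ' from pos 0. Output: "EZEEZ"
Token 5: backref(off=1, len=1). Copied 'Z' from pos 4. Output: "EZEEZZ"
Token 6: literal('V'). Output: "EZEEZZV"
Token 7: backref(off=5, len=9) (overlapping!). Copied 'EEZZVEEZZ' from pos 2. Output: "EZEEZZVEEZZVEEZZ"
Token 8: backref(off=4, len=2). Copied 'EE' from pos 12. Output: "EZEEZZVEEZZVEEZZEE"
Token 9: backref(off=3, len=3). Copied 'ZEE' from pos 15. Output: "EZEEZZVEEZZVEEZZEEZEE"
Token 10: backref(off=2, len=2). Copied 'EE' from pos 19. Output: "EZEEZZVEEZZVEEZZEEZEEEE"

Answer: EZEEZZVEEZZVEEZZEEZEEEE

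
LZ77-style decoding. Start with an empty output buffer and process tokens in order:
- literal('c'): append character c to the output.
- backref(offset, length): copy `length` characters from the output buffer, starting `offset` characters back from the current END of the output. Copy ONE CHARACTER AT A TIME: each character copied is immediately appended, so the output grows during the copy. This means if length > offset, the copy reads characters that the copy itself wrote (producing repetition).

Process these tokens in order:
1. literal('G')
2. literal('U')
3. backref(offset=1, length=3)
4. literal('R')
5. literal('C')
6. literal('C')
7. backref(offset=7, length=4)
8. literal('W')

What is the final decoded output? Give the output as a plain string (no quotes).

Answer: GUUUURCCUUUUW

Derivation:
Token 1: literal('G'). Output: "G"
Token 2: literal('U'). Output: "GU"
Token 3: backref(off=1, len=3) (overlapping!). Copied 'UUU' from pos 1. Output: "GUUUU"
Token 4: literal('R'). Output: "GUUUUR"
Token 5: literal('C'). Output: "GUUUURC"
Token 6: literal('C'). Output: "GUUUURCC"
Token 7: backref(off=7, len=4). Copied 'UUUU' from pos 1. Output: "GUUUURCCUUUU"
Token 8: literal('W'). Output: "GUUUURCCUUUUW"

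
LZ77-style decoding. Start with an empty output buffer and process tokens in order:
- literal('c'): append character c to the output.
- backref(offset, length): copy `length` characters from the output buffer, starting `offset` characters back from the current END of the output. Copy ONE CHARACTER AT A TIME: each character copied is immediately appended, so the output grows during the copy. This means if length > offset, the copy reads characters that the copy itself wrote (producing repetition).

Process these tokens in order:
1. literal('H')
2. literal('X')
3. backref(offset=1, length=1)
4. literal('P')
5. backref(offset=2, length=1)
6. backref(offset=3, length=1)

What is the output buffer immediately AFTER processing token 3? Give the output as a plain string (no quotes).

Answer: HXX

Derivation:
Token 1: literal('H'). Output: "H"
Token 2: literal('X'). Output: "HX"
Token 3: backref(off=1, len=1). Copied 'X' from pos 1. Output: "HXX"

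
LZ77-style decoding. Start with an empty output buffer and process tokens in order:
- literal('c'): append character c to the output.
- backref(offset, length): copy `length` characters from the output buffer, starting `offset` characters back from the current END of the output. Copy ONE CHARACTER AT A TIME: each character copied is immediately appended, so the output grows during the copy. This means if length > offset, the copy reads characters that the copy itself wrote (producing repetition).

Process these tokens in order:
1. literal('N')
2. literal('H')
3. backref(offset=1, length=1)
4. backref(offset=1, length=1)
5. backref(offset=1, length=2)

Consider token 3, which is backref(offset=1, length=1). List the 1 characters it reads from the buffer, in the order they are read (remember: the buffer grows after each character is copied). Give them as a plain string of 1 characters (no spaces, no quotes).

Answer: H

Derivation:
Token 1: literal('N'). Output: "N"
Token 2: literal('H'). Output: "NH"
Token 3: backref(off=1, len=1). Buffer before: "NH" (len 2)
  byte 1: read out[1]='H', append. Buffer now: "NHH"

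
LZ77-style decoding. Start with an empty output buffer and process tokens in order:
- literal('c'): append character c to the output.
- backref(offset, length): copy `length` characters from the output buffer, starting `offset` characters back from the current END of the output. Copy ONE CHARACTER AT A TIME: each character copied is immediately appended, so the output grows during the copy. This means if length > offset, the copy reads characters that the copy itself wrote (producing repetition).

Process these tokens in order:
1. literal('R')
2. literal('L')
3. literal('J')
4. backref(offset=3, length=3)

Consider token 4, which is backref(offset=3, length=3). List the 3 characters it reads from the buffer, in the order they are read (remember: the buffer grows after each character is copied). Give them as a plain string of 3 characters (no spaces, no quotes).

Answer: RLJ

Derivation:
Token 1: literal('R'). Output: "R"
Token 2: literal('L'). Output: "RL"
Token 3: literal('J'). Output: "RLJ"
Token 4: backref(off=3, len=3). Buffer before: "RLJ" (len 3)
  byte 1: read out[0]='R', append. Buffer now: "RLJR"
  byte 2: read out[1]='L', append. Buffer now: "RLJRL"
  byte 3: read out[2]='J', append. Buffer now: "RLJRLJ"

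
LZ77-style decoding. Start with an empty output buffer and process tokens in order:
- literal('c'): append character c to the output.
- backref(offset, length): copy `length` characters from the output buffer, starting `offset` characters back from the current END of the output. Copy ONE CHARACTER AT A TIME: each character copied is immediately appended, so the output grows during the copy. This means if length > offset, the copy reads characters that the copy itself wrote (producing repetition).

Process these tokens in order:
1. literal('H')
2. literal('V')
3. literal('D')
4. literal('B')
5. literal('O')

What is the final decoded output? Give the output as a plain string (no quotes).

Answer: HVDBO

Derivation:
Token 1: literal('H'). Output: "H"
Token 2: literal('V'). Output: "HV"
Token 3: literal('D'). Output: "HVD"
Token 4: literal('B'). Output: "HVDB"
Token 5: literal('O'). Output: "HVDBO"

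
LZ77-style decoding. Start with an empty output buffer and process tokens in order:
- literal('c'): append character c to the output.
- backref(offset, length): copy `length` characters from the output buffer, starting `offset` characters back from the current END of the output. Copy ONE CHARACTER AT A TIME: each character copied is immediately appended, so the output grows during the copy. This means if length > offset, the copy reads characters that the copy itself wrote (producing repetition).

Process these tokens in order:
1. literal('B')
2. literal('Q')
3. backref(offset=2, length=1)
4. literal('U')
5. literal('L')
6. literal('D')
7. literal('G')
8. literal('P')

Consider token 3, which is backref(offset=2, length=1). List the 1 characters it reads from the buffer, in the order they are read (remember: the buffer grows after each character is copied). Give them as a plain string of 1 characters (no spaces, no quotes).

Answer: B

Derivation:
Token 1: literal('B'). Output: "B"
Token 2: literal('Q'). Output: "BQ"
Token 3: backref(off=2, len=1). Buffer before: "BQ" (len 2)
  byte 1: read out[0]='B', append. Buffer now: "BQB"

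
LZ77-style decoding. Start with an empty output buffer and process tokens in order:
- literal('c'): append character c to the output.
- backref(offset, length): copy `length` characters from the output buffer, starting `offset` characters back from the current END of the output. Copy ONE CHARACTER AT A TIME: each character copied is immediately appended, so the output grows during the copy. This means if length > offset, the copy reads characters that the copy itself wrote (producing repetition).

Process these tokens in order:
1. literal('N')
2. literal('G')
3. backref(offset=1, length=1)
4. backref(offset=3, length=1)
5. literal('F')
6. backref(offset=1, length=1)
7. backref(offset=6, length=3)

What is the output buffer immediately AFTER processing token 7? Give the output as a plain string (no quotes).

Token 1: literal('N'). Output: "N"
Token 2: literal('G'). Output: "NG"
Token 3: backref(off=1, len=1). Copied 'G' from pos 1. Output: "NGG"
Token 4: backref(off=3, len=1). Copied 'N' from pos 0. Output: "NGGN"
Token 5: literal('F'). Output: "NGGNF"
Token 6: backref(off=1, len=1). Copied 'F' from pos 4. Output: "NGGNFF"
Token 7: backref(off=6, len=3). Copied 'NGG' from pos 0. Output: "NGGNFFNGG"

Answer: NGGNFFNGG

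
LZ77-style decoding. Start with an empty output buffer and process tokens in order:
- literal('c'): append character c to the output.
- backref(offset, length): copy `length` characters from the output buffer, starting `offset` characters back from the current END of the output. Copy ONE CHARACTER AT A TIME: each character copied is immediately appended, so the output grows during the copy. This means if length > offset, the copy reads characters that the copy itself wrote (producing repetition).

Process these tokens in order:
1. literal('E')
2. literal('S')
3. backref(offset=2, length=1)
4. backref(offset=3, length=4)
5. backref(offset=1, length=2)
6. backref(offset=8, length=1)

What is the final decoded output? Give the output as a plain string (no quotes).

Token 1: literal('E'). Output: "E"
Token 2: literal('S'). Output: "ES"
Token 3: backref(off=2, len=1). Copied 'E' from pos 0. Output: "ESE"
Token 4: backref(off=3, len=4) (overlapping!). Copied 'ESEE' from pos 0. Output: "ESEESEE"
Token 5: backref(off=1, len=2) (overlapping!). Copied 'EE' from pos 6. Output: "ESEESEEEE"
Token 6: backref(off=8, len=1). Copied 'S' from pos 1. Output: "ESEESEEEES"

Answer: ESEESEEEES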